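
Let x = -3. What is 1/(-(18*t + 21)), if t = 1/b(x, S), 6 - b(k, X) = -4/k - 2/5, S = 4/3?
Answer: -38/933 ≈ -0.040729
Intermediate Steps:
S = 4/3 (S = 4*(1/3) = 4/3 ≈ 1.3333)
b(k, X) = 32/5 + 4/k (b(k, X) = 6 - (-4/k - 2/5) = 6 - (-2/5 - 4/k) = 6 + (2/5 + 4/k) = 32/5 + 4/k)
t = 15/76 (t = 1/(32/5 + 4/(-3)) = 1/(32/5 + 4*(-1/3)) = 1/(32/5 - 4/3) = 1/(76/15) = 15/76 ≈ 0.19737)
1/(-(18*t + 21)) = 1/(-(18*(15/76) + 21)) = 1/(-(135/38 + 21)) = 1/(-1*933/38) = 1/(-933/38) = -38/933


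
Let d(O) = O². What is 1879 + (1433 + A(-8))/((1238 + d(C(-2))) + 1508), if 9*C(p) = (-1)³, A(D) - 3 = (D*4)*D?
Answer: 418077385/222427 ≈ 1879.6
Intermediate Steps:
A(D) = 3 + 4*D² (A(D) = 3 + (D*4)*D = 3 + (4*D)*D = 3 + 4*D²)
C(p) = -⅑ (C(p) = (⅑)*(-1)³ = (⅑)*(-1) = -⅑)
1879 + (1433 + A(-8))/((1238 + d(C(-2))) + 1508) = 1879 + (1433 + (3 + 4*(-8)²))/((1238 + (-⅑)²) + 1508) = 1879 + (1433 + (3 + 4*64))/((1238 + 1/81) + 1508) = 1879 + (1433 + (3 + 256))/(100279/81 + 1508) = 1879 + (1433 + 259)/(222427/81) = 1879 + 1692*(81/222427) = 1879 + 137052/222427 = 418077385/222427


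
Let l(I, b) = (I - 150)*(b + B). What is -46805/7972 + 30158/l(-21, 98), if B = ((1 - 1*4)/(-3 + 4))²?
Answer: -1096810661/145863684 ≈ -7.5194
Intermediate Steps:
B = 9 (B = ((1 - 4)/1)² = (-3*1)² = (-3)² = 9)
l(I, b) = (-150 + I)*(9 + b) (l(I, b) = (I - 150)*(b + 9) = (-150 + I)*(9 + b))
-46805/7972 + 30158/l(-21, 98) = -46805/7972 + 30158/(-1350 - 150*98 + 9*(-21) - 21*98) = -46805*1/7972 + 30158/(-1350 - 14700 - 189 - 2058) = -46805/7972 + 30158/(-18297) = -46805/7972 + 30158*(-1/18297) = -46805/7972 - 30158/18297 = -1096810661/145863684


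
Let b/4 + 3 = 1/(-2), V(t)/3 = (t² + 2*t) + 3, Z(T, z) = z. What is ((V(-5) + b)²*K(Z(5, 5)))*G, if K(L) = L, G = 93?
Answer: 744000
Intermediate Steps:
V(t) = 9 + 3*t² + 6*t (V(t) = 3*((t² + 2*t) + 3) = 3*(3 + t² + 2*t) = 9 + 3*t² + 6*t)
b = -14 (b = -12 + 4/(-2) = -12 + 4*(-½) = -12 - 2 = -14)
((V(-5) + b)²*K(Z(5, 5)))*G = (((9 + 3*(-5)² + 6*(-5)) - 14)²*5)*93 = (((9 + 3*25 - 30) - 14)²*5)*93 = (((9 + 75 - 30) - 14)²*5)*93 = ((54 - 14)²*5)*93 = (40²*5)*93 = (1600*5)*93 = 8000*93 = 744000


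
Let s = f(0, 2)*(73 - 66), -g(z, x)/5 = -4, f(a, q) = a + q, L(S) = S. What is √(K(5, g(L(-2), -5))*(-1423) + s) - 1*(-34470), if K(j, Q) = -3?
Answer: 34470 + √4283 ≈ 34535.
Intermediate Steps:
g(z, x) = 20 (g(z, x) = -5*(-4) = 20)
s = 14 (s = (0 + 2)*(73 - 66) = 2*7 = 14)
√(K(5, g(L(-2), -5))*(-1423) + s) - 1*(-34470) = √(-3*(-1423) + 14) - 1*(-34470) = √(4269 + 14) + 34470 = √4283 + 34470 = 34470 + √4283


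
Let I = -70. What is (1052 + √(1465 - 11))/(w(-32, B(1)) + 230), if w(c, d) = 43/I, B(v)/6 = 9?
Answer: 73640/16057 + 70*√1454/16057 ≈ 4.7524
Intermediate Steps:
B(v) = 54 (B(v) = 6*9 = 54)
w(c, d) = -43/70 (w(c, d) = 43/(-70) = 43*(-1/70) = -43/70)
(1052 + √(1465 - 11))/(w(-32, B(1)) + 230) = (1052 + √(1465 - 11))/(-43/70 + 230) = (1052 + √1454)/(16057/70) = (1052 + √1454)*(70/16057) = 73640/16057 + 70*√1454/16057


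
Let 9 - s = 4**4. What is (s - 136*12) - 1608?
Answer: -3487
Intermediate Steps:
s = -247 (s = 9 - 1*4**4 = 9 - 1*256 = 9 - 256 = -247)
(s - 136*12) - 1608 = (-247 - 136*12) - 1608 = (-247 - 1632) - 1608 = -1879 - 1608 = -3487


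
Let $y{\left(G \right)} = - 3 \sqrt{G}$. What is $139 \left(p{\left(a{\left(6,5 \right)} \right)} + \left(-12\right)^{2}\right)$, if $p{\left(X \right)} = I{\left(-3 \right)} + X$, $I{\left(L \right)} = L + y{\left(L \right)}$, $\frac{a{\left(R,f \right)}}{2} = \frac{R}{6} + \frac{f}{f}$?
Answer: $20155 - 417 i \sqrt{3} \approx 20155.0 - 722.27 i$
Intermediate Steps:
$a{\left(R,f \right)} = 2 + \frac{R}{3}$ ($a{\left(R,f \right)} = 2 \left(\frac{R}{6} + \frac{f}{f}\right) = 2 \left(R \frac{1}{6} + 1\right) = 2 \left(\frac{R}{6} + 1\right) = 2 \left(1 + \frac{R}{6}\right) = 2 + \frac{R}{3}$)
$I{\left(L \right)} = L - 3 \sqrt{L}$
$p{\left(X \right)} = -3 + X - 3 i \sqrt{3}$ ($p{\left(X \right)} = \left(-3 - 3 \sqrt{-3}\right) + X = \left(-3 - 3 i \sqrt{3}\right) + X = -3 + X - 3 i \sqrt{3}$)
$139 \left(p{\left(a{\left(6,5 \right)} \right)} + \left(-12\right)^{2}\right) = 139 \left(\left(-3 + \left(2 + \frac{1}{3} \cdot 6\right) - 3 i \sqrt{3}\right) + \left(-12\right)^{2}\right) = 139 \left(\left(-3 + \left(2 + 2\right) - 3 i \sqrt{3}\right) + 144\right) = 139 \left(\left(-3 + 4 - 3 i \sqrt{3}\right) + 144\right) = 139 \left(\left(1 - 3 i \sqrt{3}\right) + 144\right) = 139 \left(145 - 3 i \sqrt{3}\right) = 20155 - 417 i \sqrt{3}$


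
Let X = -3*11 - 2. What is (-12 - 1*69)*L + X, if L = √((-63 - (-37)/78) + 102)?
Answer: -35 - 27*√240162/26 ≈ -543.91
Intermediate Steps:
X = -35 (X = -33 - 2 = -35)
L = √240162/78 (L = √((-63 - (-37)/78) + 102) = √((-63 - 1*(-37/78)) + 102) = √((-63 + 37/78) + 102) = √(-4877/78 + 102) = √(3079/78) = √240162/78 ≈ 6.2829)
(-12 - 1*69)*L + X = (-12 - 1*69)*(√240162/78) - 35 = (-12 - 69)*(√240162/78) - 35 = -27*√240162/26 - 35 = -35 - 27*√240162/26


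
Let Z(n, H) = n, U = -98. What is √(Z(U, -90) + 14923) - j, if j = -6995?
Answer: 6995 + 5*√593 ≈ 7116.8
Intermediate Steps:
√(Z(U, -90) + 14923) - j = √(-98 + 14923) - 1*(-6995) = √14825 + 6995 = 5*√593 + 6995 = 6995 + 5*√593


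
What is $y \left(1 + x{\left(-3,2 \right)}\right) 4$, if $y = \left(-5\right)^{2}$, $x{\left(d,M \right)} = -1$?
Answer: $0$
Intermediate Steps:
$y = 25$
$y \left(1 + x{\left(-3,2 \right)}\right) 4 = 25 \left(1 - 1\right) 4 = 25 \cdot 0 \cdot 4 = 25 \cdot 0 = 0$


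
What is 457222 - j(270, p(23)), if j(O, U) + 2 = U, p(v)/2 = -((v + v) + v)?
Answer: 457362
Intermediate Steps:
p(v) = -6*v (p(v) = 2*(-((v + v) + v)) = 2*(-(2*v + v)) = 2*(-3*v) = -6*v)
j(O, U) = -2 + U
457222 - j(270, p(23)) = 457222 - (-2 - 6*23) = 457222 - (-2 - 138) = 457222 - 1*(-140) = 457222 + 140 = 457362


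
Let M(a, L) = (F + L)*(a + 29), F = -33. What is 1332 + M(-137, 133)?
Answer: -9468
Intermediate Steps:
M(a, L) = (-33 + L)*(29 + a) (M(a, L) = (-33 + L)*(a + 29) = (-33 + L)*(29 + a))
1332 + M(-137, 133) = 1332 + (-957 - 33*(-137) + 29*133 + 133*(-137)) = 1332 + (-957 + 4521 + 3857 - 18221) = 1332 - 10800 = -9468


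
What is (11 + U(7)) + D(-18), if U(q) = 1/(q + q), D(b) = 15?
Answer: 365/14 ≈ 26.071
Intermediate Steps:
U(q) = 1/(2*q)
(11 + U(7)) + D(-18) = (11 + (1/2)/7) + 15 = (11 + (1/2)*(1/7)) + 15 = (11 + 1/14) + 15 = 155/14 + 15 = 365/14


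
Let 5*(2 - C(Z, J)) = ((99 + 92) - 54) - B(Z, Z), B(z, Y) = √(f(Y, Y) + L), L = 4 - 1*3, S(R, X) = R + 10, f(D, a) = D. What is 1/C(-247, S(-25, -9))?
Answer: -127/3275 - I*√246/3275 ≈ -0.038779 - 0.0047891*I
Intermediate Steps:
S(R, X) = 10 + R
L = 1 (L = 4 - 3 = 1)
B(z, Y) = √(1 + Y) (B(z, Y) = √(Y + 1) = √(1 + Y))
C(Z, J) = -127/5 + √(1 + Z)/5 (C(Z, J) = 2 - (((99 + 92) - 54) - √(1 + Z))/5 = 2 - ((191 - 54) - √(1 + Z))/5 = 2 - (137 - √(1 + Z))/5 = 2 + (-137/5 + √(1 + Z)/5) = -127/5 + √(1 + Z)/5)
1/C(-247, S(-25, -9)) = 1/(-127/5 + √(1 - 247)/5) = 1/(-127/5 + √(-246)/5) = 1/(-127/5 + (I*√246)/5) = 1/(-127/5 + I*√246/5)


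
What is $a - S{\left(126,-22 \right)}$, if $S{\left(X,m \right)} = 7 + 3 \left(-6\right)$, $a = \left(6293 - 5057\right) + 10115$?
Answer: $11362$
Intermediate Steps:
$a = 11351$ ($a = 1236 + 10115 = 11351$)
$S{\left(X,m \right)} = -11$ ($S{\left(X,m \right)} = 7 - 18 = -11$)
$a - S{\left(126,-22 \right)} = 11351 - -11 = 11351 + 11 = 11362$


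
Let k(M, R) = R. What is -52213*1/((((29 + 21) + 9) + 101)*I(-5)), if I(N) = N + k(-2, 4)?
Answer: 52213/160 ≈ 326.33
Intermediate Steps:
I(N) = 4 + N (I(N) = N + 4 = 4 + N)
-52213*1/((((29 + 21) + 9) + 101)*I(-5)) = -52213*1/((4 - 5)*(((29 + 21) + 9) + 101)) = -52213*(-1/((50 + 9) + 101)) = -52213*(-1/(59 + 101)) = -52213/(160*(-1)) = -52213/(-160) = -52213*(-1/160) = 52213/160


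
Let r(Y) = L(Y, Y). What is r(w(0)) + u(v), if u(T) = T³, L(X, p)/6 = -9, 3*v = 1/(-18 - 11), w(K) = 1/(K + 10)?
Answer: -35559163/658503 ≈ -54.000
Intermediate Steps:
w(K) = 1/(10 + K)
v = -1/87 (v = 1/(3*(-18 - 11)) = (⅓)/(-29) = (⅓)*(-1/29) = -1/87 ≈ -0.011494)
L(X, p) = -54 (L(X, p) = 6*(-9) = -54)
r(Y) = -54
r(w(0)) + u(v) = -54 + (-1/87)³ = -54 - 1/658503 = -35559163/658503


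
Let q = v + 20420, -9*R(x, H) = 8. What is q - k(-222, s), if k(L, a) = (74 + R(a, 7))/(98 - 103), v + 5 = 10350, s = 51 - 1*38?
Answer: 1385083/45 ≈ 30780.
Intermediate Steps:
s = 13 (s = 51 - 38 = 13)
R(x, H) = -8/9 (R(x, H) = -1/9*8 = -8/9)
v = 10345 (v = -5 + 10350 = 10345)
k(L, a) = -658/45 (k(L, a) = (74 - 8/9)/(98 - 103) = (658/9)/(-5) = (658/9)*(-1/5) = -658/45)
q = 30765 (q = 10345 + 20420 = 30765)
q - k(-222, s) = 30765 - 1*(-658/45) = 30765 + 658/45 = 1385083/45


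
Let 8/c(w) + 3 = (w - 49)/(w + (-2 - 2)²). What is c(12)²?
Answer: 50176/14641 ≈ 3.4271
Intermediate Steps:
c(w) = 8/(-3 + (-49 + w)/(16 + w)) (c(w) = 8/(-3 + (w - 49)/(w + (-2 - 2)²)) = 8/(-3 + (-49 + w)/(w + (-4)²)) = 8/(-3 + (-49 + w)/(w + 16)) = 8/(-3 + (-49 + w)/(16 + w)))
c(12)² = (8*(-16 - 1*12)/(97 + 2*12))² = (8*(-16 - 12)/(97 + 24))² = (8*(-28)/121)² = (8*(1/121)*(-28))² = (-224/121)² = 50176/14641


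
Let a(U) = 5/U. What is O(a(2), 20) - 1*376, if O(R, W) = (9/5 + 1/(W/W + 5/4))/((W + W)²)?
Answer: -27071899/72000 ≈ -376.00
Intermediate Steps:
O(R, W) = 101/(180*W²) (O(R, W) = (9*(⅕) + 1/(1 + 5*(¼)))/((2*W)²) = (9/5 + 1/(1 + 5/4))/((4*W²)) = (9/5 + 1/(9/4))*(1/(4*W²)) = (9/5 + 1*(4/9))*(1/(4*W²)) = (9/5 + 4/9)*(1/(4*W²)) = 101*(1/(4*W²))/45 = 101/(180*W²))
O(a(2), 20) - 1*376 = (101/180)/20² - 1*376 = (101/180)*(1/400) - 376 = 101/72000 - 376 = -27071899/72000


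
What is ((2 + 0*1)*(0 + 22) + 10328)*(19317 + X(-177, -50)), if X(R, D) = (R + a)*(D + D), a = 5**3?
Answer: 254290324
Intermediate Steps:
a = 125
X(R, D) = 2*D*(125 + R) (X(R, D) = (R + 125)*(D + D) = (125 + R)*(2*D) = 2*D*(125 + R))
((2 + 0*1)*(0 + 22) + 10328)*(19317 + X(-177, -50)) = ((2 + 0*1)*(0 + 22) + 10328)*(19317 + 2*(-50)*(125 - 177)) = ((2 + 0)*22 + 10328)*(19317 + 2*(-50)*(-52)) = (2*22 + 10328)*(19317 + 5200) = (44 + 10328)*24517 = 10372*24517 = 254290324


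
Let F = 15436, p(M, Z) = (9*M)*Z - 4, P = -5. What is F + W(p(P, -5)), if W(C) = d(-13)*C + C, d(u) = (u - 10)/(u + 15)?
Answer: 26231/2 ≈ 13116.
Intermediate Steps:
p(M, Z) = -4 + 9*M*Z (p(M, Z) = 9*M*Z - 4 = -4 + 9*M*Z)
d(u) = (-10 + u)/(15 + u)
W(C) = -21*C/2 (W(C) = ((-10 - 13)/(15 - 13))*C + C = (-23/2)*C + C = ((1/2)*(-23))*C + C = -23*C/2 + C = -21*C/2)
F + W(p(P, -5)) = 15436 - 21*(-4 + 9*(-5)*(-5))/2 = 15436 - 21*(-4 + 225)/2 = 15436 - 21/2*221 = 15436 - 4641/2 = 26231/2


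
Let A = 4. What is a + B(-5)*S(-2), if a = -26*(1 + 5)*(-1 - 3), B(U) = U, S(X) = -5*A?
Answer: 724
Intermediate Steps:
S(X) = -20 (S(X) = -5*4 = -20)
a = 624 (a = -156*(-4) = -26*(-24) = 624)
a + B(-5)*S(-2) = 624 - 5*(-20) = 624 + 100 = 724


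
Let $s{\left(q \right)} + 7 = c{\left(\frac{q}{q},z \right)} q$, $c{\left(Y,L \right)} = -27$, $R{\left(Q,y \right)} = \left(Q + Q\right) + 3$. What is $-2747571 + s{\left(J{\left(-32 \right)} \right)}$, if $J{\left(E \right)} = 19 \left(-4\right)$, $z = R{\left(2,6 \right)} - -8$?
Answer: $-2745526$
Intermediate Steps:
$R{\left(Q,y \right)} = 3 + 2 Q$ ($R{\left(Q,y \right)} = 2 Q + 3 = 3 + 2 Q$)
$z = 15$ ($z = \left(3 + 2 \cdot 2\right) - -8 = \left(3 + 4\right) + 8 = 7 + 8 = 15$)
$J{\left(E \right)} = -76$
$s{\left(q \right)} = -7 - 27 q$
$-2747571 + s{\left(J{\left(-32 \right)} \right)} = -2747571 - -2045 = -2747571 + \left(-7 + 2052\right) = -2747571 + 2045 = -2745526$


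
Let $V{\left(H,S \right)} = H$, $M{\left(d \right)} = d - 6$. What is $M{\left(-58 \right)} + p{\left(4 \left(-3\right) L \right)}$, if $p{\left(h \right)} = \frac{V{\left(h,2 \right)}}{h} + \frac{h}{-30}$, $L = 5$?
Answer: $-61$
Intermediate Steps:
$M{\left(d \right)} = -6 + d$ ($M{\left(d \right)} = d - 6 = -6 + d$)
$p{\left(h \right)} = 1 - \frac{h}{30}$ ($p{\left(h \right)} = \frac{h}{h} + \frac{h}{-30} = 1 + h \left(- \frac{1}{30}\right) = 1 - \frac{h}{30}$)
$M{\left(-58 \right)} + p{\left(4 \left(-3\right) L \right)} = \left(-6 - 58\right) - \left(-1 + \frac{4 \left(-3\right) 5}{30}\right) = -64 - \left(-1 + \frac{\left(-12\right) 5}{30}\right) = -64 + \left(1 - -2\right) = -64 + \left(1 + 2\right) = -64 + 3 = -61$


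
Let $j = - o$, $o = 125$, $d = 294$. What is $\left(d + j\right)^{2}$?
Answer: $28561$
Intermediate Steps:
$j = -125$ ($j = \left(-1\right) 125 = -125$)
$\left(d + j\right)^{2} = \left(294 - 125\right)^{2} = 169^{2} = 28561$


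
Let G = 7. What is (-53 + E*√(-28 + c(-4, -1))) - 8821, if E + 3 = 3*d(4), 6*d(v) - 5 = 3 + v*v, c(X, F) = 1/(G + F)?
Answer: -8874 + 3*I*√1002/2 ≈ -8874.0 + 47.482*I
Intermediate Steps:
c(X, F) = 1/(7 + F)
d(v) = 4/3 + v²/6 (d(v) = ⅚ + (3 + v*v)/6 = ⅚ + (3 + v²)/6 = ⅚ + (½ + v²/6) = 4/3 + v²/6)
E = 9 (E = -3 + 3*(4/3 + (⅙)*4²) = -3 + 3*(4/3 + (⅙)*16) = -3 + 3*(4/3 + 8/3) = -3 + 3*4 = -3 + 12 = 9)
(-53 + E*√(-28 + c(-4, -1))) - 8821 = (-53 + 9*√(-28 + 1/(7 - 1))) - 8821 = (-53 + 9*√(-28 + 1/6)) - 8821 = (-53 + 9*√(-28 + ⅙)) - 8821 = (-53 + 9*√(-167/6)) - 8821 = (-53 + 9*(I*√1002/6)) - 8821 = (-53 + 3*I*√1002/2) - 8821 = -8874 + 3*I*√1002/2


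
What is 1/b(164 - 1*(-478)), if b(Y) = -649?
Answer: -1/649 ≈ -0.0015408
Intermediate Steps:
1/b(164 - 1*(-478)) = 1/(-649) = -1/649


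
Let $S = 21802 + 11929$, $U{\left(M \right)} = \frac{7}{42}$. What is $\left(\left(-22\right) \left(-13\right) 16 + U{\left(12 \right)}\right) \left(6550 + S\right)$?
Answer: $\frac{368665139}{2} \approx 1.8433 \cdot 10^{8}$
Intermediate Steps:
$U{\left(M \right)} = \frac{1}{6}$ ($U{\left(M \right)} = 7 \cdot \frac{1}{42} = \frac{1}{6}$)
$S = 33731$
$\left(\left(-22\right) \left(-13\right) 16 + U{\left(12 \right)}\right) \left(6550 + S\right) = \left(\left(-22\right) \left(-13\right) 16 + \frac{1}{6}\right) \left(6550 + 33731\right) = \left(286 \cdot 16 + \frac{1}{6}\right) 40281 = \left(4576 + \frac{1}{6}\right) 40281 = \frac{27457}{6} \cdot 40281 = \frac{368665139}{2}$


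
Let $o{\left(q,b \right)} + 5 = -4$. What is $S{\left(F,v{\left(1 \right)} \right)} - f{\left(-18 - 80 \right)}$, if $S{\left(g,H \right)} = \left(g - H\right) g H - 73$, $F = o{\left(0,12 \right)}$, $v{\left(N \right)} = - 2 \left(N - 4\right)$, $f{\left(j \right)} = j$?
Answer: $835$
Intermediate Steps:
$o{\left(q,b \right)} = -9$ ($o{\left(q,b \right)} = -5 - 4 = -9$)
$v{\left(N \right)} = 8 - 2 N$ ($v{\left(N \right)} = - 2 \left(-4 + N\right) = 8 - 2 N$)
$F = -9$
$S{\left(g,H \right)} = -73 + H g \left(g - H\right)$ ($S{\left(g,H \right)} = g \left(g - H\right) H - 73 = H g \left(g - H\right) - 73 = -73 + H g \left(g - H\right)$)
$S{\left(F,v{\left(1 \right)} \right)} - f{\left(-18 - 80 \right)} = \left(-73 + \left(8 - 2\right) \left(-9\right)^{2} - - 9 \left(8 - 2\right)^{2}\right) - \left(-18 - 80\right) = \left(-73 + \left(8 - 2\right) 81 - - 9 \left(8 - 2\right)^{2}\right) - -98 = \left(-73 + 6 \cdot 81 - - 9 \cdot 6^{2}\right) + 98 = \left(-73 + 486 - \left(-9\right) 36\right) + 98 = \left(-73 + 486 + 324\right) + 98 = 737 + 98 = 835$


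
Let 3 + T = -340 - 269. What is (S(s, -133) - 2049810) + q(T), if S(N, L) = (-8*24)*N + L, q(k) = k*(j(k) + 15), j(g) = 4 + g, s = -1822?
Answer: -1337203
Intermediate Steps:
T = -612 (T = -3 + (-340 - 269) = -3 - 609 = -612)
q(k) = k*(19 + k) (q(k) = k*((4 + k) + 15) = k*(19 + k))
S(N, L) = L - 192*N (S(N, L) = -192*N + L = L - 192*N)
(S(s, -133) - 2049810) + q(T) = ((-133 - 192*(-1822)) - 2049810) - 612*(19 - 612) = ((-133 + 349824) - 2049810) - 612*(-593) = (349691 - 2049810) + 362916 = -1700119 + 362916 = -1337203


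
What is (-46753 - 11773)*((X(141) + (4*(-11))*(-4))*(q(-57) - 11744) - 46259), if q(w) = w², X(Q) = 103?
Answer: 141420119464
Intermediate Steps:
(-46753 - 11773)*((X(141) + (4*(-11))*(-4))*(q(-57) - 11744) - 46259) = (-46753 - 11773)*((103 + (4*(-11))*(-4))*((-57)² - 11744) - 46259) = -58526*((103 - 44*(-4))*(3249 - 11744) - 46259) = -58526*((103 + 176)*(-8495) - 46259) = -58526*(279*(-8495) - 46259) = -58526*(-2370105 - 46259) = -58526*(-2416364) = 141420119464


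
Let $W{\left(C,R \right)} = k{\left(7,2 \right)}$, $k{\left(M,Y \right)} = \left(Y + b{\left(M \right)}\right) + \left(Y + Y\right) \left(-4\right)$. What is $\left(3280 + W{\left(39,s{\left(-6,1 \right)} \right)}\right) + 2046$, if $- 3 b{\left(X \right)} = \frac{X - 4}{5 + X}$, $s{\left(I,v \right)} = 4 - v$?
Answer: $\frac{63743}{12} \approx 5311.9$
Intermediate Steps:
$b{\left(X \right)} = - \frac{-4 + X}{3 \left(5 + X\right)}$ ($b{\left(X \right)} = - \frac{\left(X - 4\right) \frac{1}{5 + X}}{3} = - \frac{\left(-4 + X\right) \frac{1}{5 + X}}{3} = - \frac{\frac{1}{5 + X} \left(-4 + X\right)}{3} = - \frac{-4 + X}{3 \left(5 + X\right)}$)
$k{\left(M,Y \right)} = - 7 Y + \frac{4 - M}{3 \left(5 + M\right)}$ ($k{\left(M,Y \right)} = \left(Y + \frac{4 - M}{3 \left(5 + M\right)}\right) + \left(Y + Y\right) \left(-4\right) = \left(Y + \frac{4 - M}{3 \left(5 + M\right)}\right) + 2 Y \left(-4\right) = \left(Y + \frac{4 - M}{3 \left(5 + M\right)}\right) - 8 Y = - 7 Y + \frac{4 - M}{3 \left(5 + M\right)}$)
$W{\left(C,R \right)} = - \frac{169}{12}$ ($W{\left(C,R \right)} = \frac{4 - 7 - 42 \left(5 + 7\right)}{3 \left(5 + 7\right)} = \frac{4 - 7 - 42 \cdot 12}{3 \cdot 12} = \frac{1}{3} \cdot \frac{1}{12} \left(4 - 7 - 504\right) = \frac{1}{3} \cdot \frac{1}{12} \left(-507\right) = - \frac{169}{12}$)
$\left(3280 + W{\left(39,s{\left(-6,1 \right)} \right)}\right) + 2046 = \left(3280 - \frac{169}{12}\right) + 2046 = \frac{39191}{12} + 2046 = \frac{63743}{12}$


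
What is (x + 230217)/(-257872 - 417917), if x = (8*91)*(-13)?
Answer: -220753/675789 ≈ -0.32666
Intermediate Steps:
x = -9464 (x = 728*(-13) = -9464)
(x + 230217)/(-257872 - 417917) = (-9464 + 230217)/(-257872 - 417917) = 220753/(-675789) = 220753*(-1/675789) = -220753/675789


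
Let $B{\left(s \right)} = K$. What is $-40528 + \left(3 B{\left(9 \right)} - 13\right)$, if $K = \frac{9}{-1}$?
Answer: $-40568$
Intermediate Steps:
$K = -9$ ($K = 9 \left(-1\right) = -9$)
$B{\left(s \right)} = -9$
$-40528 + \left(3 B{\left(9 \right)} - 13\right) = -40528 + \left(3 \left(-9\right) - 13\right) = -40528 - 40 = -40568$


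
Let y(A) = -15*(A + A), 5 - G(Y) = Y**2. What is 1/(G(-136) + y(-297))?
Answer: -1/9581 ≈ -0.00010437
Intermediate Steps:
G(Y) = 5 - Y**2
y(A) = -30*A
1/(G(-136) + y(-297)) = 1/((5 - 1*(-136)**2) - 30*(-297)) = 1/((5 - 1*18496) + 8910) = 1/((5 - 18496) + 8910) = 1/(-18491 + 8910) = 1/(-9581) = -1/9581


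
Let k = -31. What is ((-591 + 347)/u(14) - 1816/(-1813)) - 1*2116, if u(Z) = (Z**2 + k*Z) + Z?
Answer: -30660137/14504 ≈ -2113.9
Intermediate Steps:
u(Z) = Z**2 - 30*Z (u(Z) = (Z**2 - 31*Z) + Z = Z**2 - 30*Z)
((-591 + 347)/u(14) - 1816/(-1813)) - 1*2116 = ((-591 + 347)/((14*(-30 + 14))) - 1816/(-1813)) - 1*2116 = (-244/(14*(-16)) - 1816*(-1/1813)) - 2116 = (-244/(-224) + 1816/1813) - 2116 = (-244*(-1/224) + 1816/1813) - 2116 = (61/56 + 1816/1813) - 2116 = 30327/14504 - 2116 = -30660137/14504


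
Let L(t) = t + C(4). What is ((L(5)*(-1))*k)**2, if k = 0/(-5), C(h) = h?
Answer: 0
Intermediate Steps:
L(t) = 4 + t (L(t) = t + 4 = 4 + t)
k = 0 (k = 0*(-1/5) = 0)
((L(5)*(-1))*k)**2 = (((4 + 5)*(-1))*0)**2 = ((9*(-1))*0)**2 = (-9*0)**2 = 0**2 = 0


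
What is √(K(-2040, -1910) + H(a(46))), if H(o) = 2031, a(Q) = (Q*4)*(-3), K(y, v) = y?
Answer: 3*I ≈ 3.0*I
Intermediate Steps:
a(Q) = -12*Q (a(Q) = (4*Q)*(-3) = -12*Q)
√(K(-2040, -1910) + H(a(46))) = √(-2040 + 2031) = √(-9) = 3*I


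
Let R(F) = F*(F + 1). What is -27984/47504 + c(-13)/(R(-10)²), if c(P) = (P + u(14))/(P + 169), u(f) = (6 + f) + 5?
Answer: -184166731/312635700 ≈ -0.58908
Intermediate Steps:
R(F) = F*(1 + F)
u(f) = 11 + f
c(P) = (25 + P)/(169 + P) (c(P) = (P + (11 + 14))/(P + 169) = (P + 25)/(169 + P) = (25 + P)/(169 + P))
-27984/47504 + c(-13)/(R(-10)²) = -27984/47504 + ((25 - 13)/(169 - 13))/((-10*(1 - 10))²) = -27984*1/47504 + (12/156)/((-10*(-9))²) = -1749/2969 + ((1/156)*12)/(90²) = -1749/2969 + (1/13)/8100 = -1749/2969 + (1/13)*(1/8100) = -1749/2969 + 1/105300 = -184166731/312635700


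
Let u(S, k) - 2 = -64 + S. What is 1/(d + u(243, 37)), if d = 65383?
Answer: 1/65564 ≈ 1.5252e-5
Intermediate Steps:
u(S, k) = -62 + S (u(S, k) = 2 + (-64 + S) = -62 + S)
1/(d + u(243, 37)) = 1/(65383 + (-62 + 243)) = 1/(65383 + 181) = 1/65564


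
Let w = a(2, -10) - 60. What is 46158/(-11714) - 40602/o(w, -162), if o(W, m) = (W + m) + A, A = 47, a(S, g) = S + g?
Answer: 77860819/357277 ≈ 217.93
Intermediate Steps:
w = -68 (w = (2 - 10) - 60 = -8 - 60 = -68)
o(W, m) = 47 + W + m (o(W, m) = (W + m) + 47 = 47 + W + m)
46158/(-11714) - 40602/o(w, -162) = 46158/(-11714) - 40602/(47 - 68 - 162) = 46158*(-1/11714) - 40602/(-183) = -23079/5857 - 40602*(-1/183) = -23079/5857 + 13534/61 = 77860819/357277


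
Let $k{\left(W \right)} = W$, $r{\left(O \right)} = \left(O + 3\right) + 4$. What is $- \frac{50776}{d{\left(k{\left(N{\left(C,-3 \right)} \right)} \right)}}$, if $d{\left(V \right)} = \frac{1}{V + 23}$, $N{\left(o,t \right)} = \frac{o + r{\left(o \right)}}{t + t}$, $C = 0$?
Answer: $- \frac{3325828}{3} \approx -1.1086 \cdot 10^{6}$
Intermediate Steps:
$r{\left(O \right)} = 7 + O$ ($r{\left(O \right)} = \left(3 + O\right) + 4 = 7 + O$)
$N{\left(o,t \right)} = \frac{7 + 2 o}{2 t}$ ($N{\left(o,t \right)} = \frac{o + \left(7 + o\right)}{t + t} = \frac{7 + 2 o}{2 t}$)
$d{\left(V \right)} = \frac{1}{23 + V}$
$- \frac{50776}{d{\left(k{\left(N{\left(C,-3 \right)} \right)} \right)}} = - \frac{50776}{\frac{1}{23 + \frac{\frac{7}{2} + 0}{-3}}} = - \frac{50776}{\frac{1}{23 - \frac{7}{6}}} = - \frac{50776}{\frac{1}{\frac{131}{6}}} = - \frac{50776}{\frac{6}{131}} = \left(-50776\right) \frac{131}{6} = - \frac{3325828}{3}$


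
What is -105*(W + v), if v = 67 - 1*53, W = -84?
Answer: 7350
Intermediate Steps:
v = 14 (v = 67 - 53 = 14)
-105*(W + v) = -105*(-84 + 14) = -105*(-70) = 7350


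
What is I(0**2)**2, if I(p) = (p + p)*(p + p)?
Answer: 0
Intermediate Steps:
I(p) = 4*p**2 (I(p) = (2*p)*(2*p) = 4*p**2)
I(0**2)**2 = (4*(0**2)**2)**2 = (4*0**2)**2 = (4*0)**2 = 0**2 = 0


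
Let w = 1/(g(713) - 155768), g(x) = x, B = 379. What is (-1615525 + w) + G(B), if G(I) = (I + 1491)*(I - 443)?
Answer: -269052211276/155055 ≈ -1.7352e+6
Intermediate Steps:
G(I) = (-443 + I)*(1491 + I) (G(I) = (1491 + I)*(-443 + I) = (-443 + I)*(1491 + I))
w = -1/155055 (w = 1/(713 - 155768) = 1/(-155055) = -1/155055 ≈ -6.4493e-6)
(-1615525 + w) + G(B) = (-1615525 - 1/155055) + (-660513 + 379² + 1048*379) = -250495228876/155055 + (-660513 + 143641 + 397192) = -250495228876/155055 - 119680 = -269052211276/155055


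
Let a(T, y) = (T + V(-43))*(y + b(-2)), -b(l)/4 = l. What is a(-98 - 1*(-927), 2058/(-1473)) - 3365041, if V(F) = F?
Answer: -1649686919/491 ≈ -3.3599e+6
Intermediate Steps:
b(l) = -4*l
a(T, y) = (-43 + T)*(8 + y) (a(T, y) = (T - 43)*(y - 4*(-2)) = (-43 + T)*(y + 8) = (-43 + T)*(8 + y))
a(-98 - 1*(-927), 2058/(-1473)) - 3365041 = (-344 - 88494/(-1473) + 8*(-98 - 1*(-927)) + (-98 - 1*(-927))*(2058/(-1473))) - 3365041 = (-344 - 88494*(-1)/1473 + 8*(-98 + 927) + (-98 + 927)*(2058*(-1/1473))) - 3365041 = (-344 - 43*(-686/491) + 8*829 + 829*(-686/491)) - 3365041 = (-344 + 29498/491 + 6632 - 568694/491) - 3365041 = 2548212/491 - 3365041 = -1649686919/491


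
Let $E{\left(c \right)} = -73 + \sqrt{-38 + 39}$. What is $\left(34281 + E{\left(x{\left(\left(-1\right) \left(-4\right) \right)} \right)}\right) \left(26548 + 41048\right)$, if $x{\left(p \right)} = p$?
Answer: $2312391564$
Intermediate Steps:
$E{\left(c \right)} = -72$ ($E{\left(c \right)} = -73 + \sqrt{1} = -73 + 1 = -72$)
$\left(34281 + E{\left(x{\left(\left(-1\right) \left(-4\right) \right)} \right)}\right) \left(26548 + 41048\right) = \left(34281 - 72\right) \left(26548 + 41048\right) = 34209 \cdot 67596 = 2312391564$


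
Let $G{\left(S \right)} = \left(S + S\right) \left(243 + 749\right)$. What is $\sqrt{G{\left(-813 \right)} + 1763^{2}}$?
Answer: $\sqrt{1495177} \approx 1222.8$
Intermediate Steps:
$G{\left(S \right)} = 1984 S$ ($G{\left(S \right)} = 2 S 992 = 1984 S$)
$\sqrt{G{\left(-813 \right)} + 1763^{2}} = \sqrt{1984 \left(-813\right) + 1763^{2}} = \sqrt{-1612992 + 3108169} = \sqrt{1495177}$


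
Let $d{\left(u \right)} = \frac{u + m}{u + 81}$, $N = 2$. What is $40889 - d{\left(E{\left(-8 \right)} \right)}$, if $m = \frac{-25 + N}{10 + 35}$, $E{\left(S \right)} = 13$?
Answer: $\frac{86479954}{2115} \approx 40889.0$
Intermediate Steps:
$m = - \frac{23}{45}$ ($m = \frac{-25 + 2}{10 + 35} = - \frac{23}{45} \approx -0.51111$)
$d{\left(u \right)} = \frac{- \frac{23}{45} + u}{81 + u}$ ($d{\left(u \right)} = \frac{u - \frac{23}{45}}{u + 81} = \frac{- \frac{23}{45} + u}{81 + u}$)
$40889 - d{\left(E{\left(-8 \right)} \right)} = 40889 - \frac{- \frac{23}{45} + 13}{81 + 13} = 40889 - \frac{1}{94} \cdot \frac{562}{45} = 40889 - \frac{281}{2115} = \frac{86479954}{2115}$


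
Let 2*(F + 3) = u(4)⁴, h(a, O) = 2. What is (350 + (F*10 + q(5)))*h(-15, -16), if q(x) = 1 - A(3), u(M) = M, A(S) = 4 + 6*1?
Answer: 3182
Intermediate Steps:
A(S) = 10 (A(S) = 4 + 6 = 10)
q(x) = -9 (q(x) = 1 - 1*10 = 1 - 10 = -9)
F = 125 (F = -3 + (½)*4⁴ = -3 + (½)*256 = -3 + 128 = 125)
(350 + (F*10 + q(5)))*h(-15, -16) = (350 + (125*10 - 9))*2 = (350 + (1250 - 9))*2 = (350 + 1241)*2 = 1591*2 = 3182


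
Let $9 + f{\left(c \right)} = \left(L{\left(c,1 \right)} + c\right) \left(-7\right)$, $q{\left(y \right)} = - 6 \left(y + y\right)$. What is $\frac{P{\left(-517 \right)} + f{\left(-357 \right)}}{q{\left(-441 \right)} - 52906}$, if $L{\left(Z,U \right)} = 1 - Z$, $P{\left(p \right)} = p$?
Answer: $\frac{533}{47614} \approx 0.011194$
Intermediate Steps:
$q{\left(y \right)} = - 12 y$ ($q{\left(y \right)} = - 6 \cdot 2 y = - 12 y$)
$f{\left(c \right)} = -16$ ($f{\left(c \right)} = -9 + \left(\left(1 - c\right) + c\right) \left(-7\right) = -9 + 1 \left(-7\right) = -9 - 7 = -16$)
$\frac{P{\left(-517 \right)} + f{\left(-357 \right)}}{q{\left(-441 \right)} - 52906} = \frac{-517 - 16}{\left(-12\right) \left(-441\right) - 52906} = - \frac{533}{5292 - 52906} = - \frac{533}{-47614} = \left(-533\right) \left(- \frac{1}{47614}\right) = \frac{533}{47614}$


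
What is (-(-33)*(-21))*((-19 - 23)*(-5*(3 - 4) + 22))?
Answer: 785862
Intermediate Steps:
(-(-33)*(-21))*((-19 - 23)*(-5*(3 - 4) + 22)) = (-33*21)*(-42*(-5*(-1) + 22)) = -(-29106)*(5 + 22) = -(-29106)*27 = -693*(-1134) = 785862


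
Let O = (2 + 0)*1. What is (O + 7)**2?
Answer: 81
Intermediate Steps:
O = 2 (O = 2*1 = 2)
(O + 7)**2 = (2 + 7)**2 = 9**2 = 81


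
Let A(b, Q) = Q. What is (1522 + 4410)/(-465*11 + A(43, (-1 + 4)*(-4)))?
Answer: -5932/5127 ≈ -1.1570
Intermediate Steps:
(1522 + 4410)/(-465*11 + A(43, (-1 + 4)*(-4))) = (1522 + 4410)/(-465*11 + (-1 + 4)*(-4)) = 5932/(-5115 + 3*(-4)) = 5932/(-5115 - 12) = 5932/(-5127) = 5932*(-1/5127) = -5932/5127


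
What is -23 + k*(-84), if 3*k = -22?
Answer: 593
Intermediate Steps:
k = -22/3 (k = (1/3)*(-22) = -22/3 ≈ -7.3333)
-23 + k*(-84) = -23 - 22/3*(-84) = -23 + 616 = 593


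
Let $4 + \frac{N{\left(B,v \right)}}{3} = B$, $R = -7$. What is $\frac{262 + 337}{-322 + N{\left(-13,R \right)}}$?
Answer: $- \frac{599}{373} \approx -1.6059$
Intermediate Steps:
$N{\left(B,v \right)} = -12 + 3 B$
$\frac{262 + 337}{-322 + N{\left(-13,R \right)}} = \frac{262 + 337}{-322 + \left(-12 + 3 \left(-13\right)\right)} = \frac{599}{-322 - 51} = \frac{599}{-373} = 599 \left(- \frac{1}{373}\right) = - \frac{599}{373}$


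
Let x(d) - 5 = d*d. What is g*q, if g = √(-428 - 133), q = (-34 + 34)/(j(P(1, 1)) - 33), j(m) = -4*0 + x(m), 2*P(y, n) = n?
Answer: 0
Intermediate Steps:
P(y, n) = n/2
x(d) = 5 + d² (x(d) = 5 + d*d = 5 + d²)
j(m) = 5 + m² (j(m) = -4*0 + (5 + m²) = 0 + (5 + m²) = 5 + m²)
q = 0 (q = (-34 + 34)/((5 + ((½)*1)²) - 33) = 0/((5 + (½)²) - 33) = 0/((5 + ¼) - 33) = 0/(21/4 - 33) = 0/(-111/4) = 0*(-4/111) = 0)
g = I*√561 (g = √(-561) = I*√561 ≈ 23.685*I)
g*q = (I*√561)*0 = 0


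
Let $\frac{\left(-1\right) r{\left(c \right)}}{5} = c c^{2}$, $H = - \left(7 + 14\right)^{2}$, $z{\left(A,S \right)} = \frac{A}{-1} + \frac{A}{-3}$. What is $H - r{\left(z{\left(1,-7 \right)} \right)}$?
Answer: $- \frac{12227}{27} \approx -452.85$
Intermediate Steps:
$z{\left(A,S \right)} = - \frac{4 A}{3}$ ($z{\left(A,S \right)} = A \left(-1\right) + A \left(- \frac{1}{3}\right) = - A - \frac{A}{3} = - \frac{4 A}{3}$)
$H = -441$ ($H = - 21^{2} = \left(-1\right) 441 = -441$)
$r{\left(c \right)} = - 5 c^{3}$ ($r{\left(c \right)} = - 5 c c^{2} = - 5 c^{3}$)
$H - r{\left(z{\left(1,-7 \right)} \right)} = -441 - - 5 \left(\left(- \frac{4}{3}\right) 1\right)^{3} = -441 - - 5 \left(- \frac{4}{3}\right)^{3} = -441 - \left(-5\right) \left(- \frac{64}{27}\right) = -441 - \frac{320}{27} = - \frac{12227}{27}$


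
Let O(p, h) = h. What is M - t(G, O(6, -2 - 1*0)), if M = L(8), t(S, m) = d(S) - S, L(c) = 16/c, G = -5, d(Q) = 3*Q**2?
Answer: -78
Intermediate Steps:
t(S, m) = -S + 3*S**2 (t(S, m) = 3*S**2 - S = -S + 3*S**2)
M = 2 (M = 16/8 = 16*(1/8) = 2)
M - t(G, O(6, -2 - 1*0)) = 2 - (-5)*(-1 + 3*(-5)) = 2 - (-5)*(-1 - 15) = 2 - (-5)*(-16) = 2 - 1*80 = 2 - 80 = -78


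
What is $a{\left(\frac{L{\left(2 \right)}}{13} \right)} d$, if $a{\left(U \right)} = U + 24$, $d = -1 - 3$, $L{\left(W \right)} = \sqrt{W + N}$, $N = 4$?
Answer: $-96 - \frac{4 \sqrt{6}}{13} \approx -96.754$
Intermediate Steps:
$L{\left(W \right)} = \sqrt{4 + W}$ ($L{\left(W \right)} = \sqrt{W + 4} = \sqrt{4 + W}$)
$d = -4$ ($d = -1 - 3 = -4$)
$a{\left(U \right)} = 24 + U$
$a{\left(\frac{L{\left(2 \right)}}{13} \right)} d = \left(24 + \frac{\sqrt{4 + 2}}{13}\right) \left(-4\right) = \left(24 + \sqrt{6} \cdot \frac{1}{13}\right) \left(-4\right) = \left(24 + \frac{\sqrt{6}}{13}\right) \left(-4\right) = -96 - \frac{4 \sqrt{6}}{13}$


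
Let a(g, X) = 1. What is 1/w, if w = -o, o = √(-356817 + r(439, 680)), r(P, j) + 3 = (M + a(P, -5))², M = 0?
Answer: I*√356819/356819 ≈ 0.0016741*I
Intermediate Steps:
r(P, j) = -2 (r(P, j) = -3 + (0 + 1)² = -3 + 1² = -3 + 1 = -2)
o = I*√356819 (o = √(-356817 - 2) = √(-356819) = I*√356819 ≈ 597.34*I)
w = -I*√356819 ≈ -597.34*I
1/w = 1/(-I*√356819) = I*√356819/356819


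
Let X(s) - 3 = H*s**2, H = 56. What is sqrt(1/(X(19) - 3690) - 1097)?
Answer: 2*I*sqrt(74927246262)/16529 ≈ 33.121*I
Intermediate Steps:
X(s) = 3 + 56*s**2
sqrt(1/(X(19) - 3690) - 1097) = sqrt(1/((3 + 56*19**2) - 3690) - 1097) = sqrt(1/((3 + 56*361) - 3690) - 1097) = sqrt(1/((3 + 20216) - 3690) - 1097) = sqrt(1/(20219 - 3690) - 1097) = sqrt(1/16529 - 1097) = sqrt(-18132312/16529) = 2*I*sqrt(74927246262)/16529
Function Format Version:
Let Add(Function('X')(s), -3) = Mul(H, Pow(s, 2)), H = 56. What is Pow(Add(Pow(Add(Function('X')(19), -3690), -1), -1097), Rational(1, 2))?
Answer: Mul(Rational(2, 16529), I, Pow(74927246262, Rational(1, 2))) ≈ Mul(33.121, I)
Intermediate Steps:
Function('X')(s) = Add(3, Mul(56, Pow(s, 2)))
Pow(Add(Pow(Add(Function('X')(19), -3690), -1), -1097), Rational(1, 2)) = Pow(Add(Pow(Add(Add(3, Mul(56, Pow(19, 2))), -3690), -1), -1097), Rational(1, 2)) = Pow(Add(Pow(Add(Add(3, Mul(56, 361)), -3690), -1), -1097), Rational(1, 2)) = Pow(Add(Pow(Add(Add(3, 20216), -3690), -1), -1097), Rational(1, 2)) = Pow(Add(Pow(Add(20219, -3690), -1), -1097), Rational(1, 2)) = Pow(Add(Pow(16529, -1), -1097), Rational(1, 2)) = Pow(Add(Rational(1, 16529), -1097), Rational(1, 2)) = Pow(Rational(-18132312, 16529), Rational(1, 2)) = Mul(Rational(2, 16529), I, Pow(74927246262, Rational(1, 2)))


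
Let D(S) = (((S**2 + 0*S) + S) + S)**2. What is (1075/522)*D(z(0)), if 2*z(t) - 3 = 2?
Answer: 241875/928 ≈ 260.64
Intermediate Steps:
z(t) = 5/2 (z(t) = 3/2 + (1/2)*2 = 3/2 + 1 = 5/2)
D(S) = (S**2 + 2*S)**2 (D(S) = (((S**2 + 0) + S) + S)**2 = ((S**2 + S) + S)**2 = ((S + S**2) + S)**2 = (S**2 + 2*S)**2)
(1075/522)*D(z(0)) = (1075/522)*((5/2)**2*(2 + 5/2)**2) = (1075*(1/522))*(25*(9/2)**2/4) = 1075*((25/4)*(81/4))/522 = (1075/522)*(2025/16) = 241875/928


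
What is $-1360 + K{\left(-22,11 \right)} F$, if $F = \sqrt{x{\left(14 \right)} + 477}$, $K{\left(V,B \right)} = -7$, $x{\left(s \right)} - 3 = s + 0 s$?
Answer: $-1360 - 7 \sqrt{494} \approx -1515.6$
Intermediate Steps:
$x{\left(s \right)} = 3 + s$ ($x{\left(s \right)} = 3 + \left(s + 0 s\right) = 3 + \left(s + 0\right) = 3 + s$)
$F = \sqrt{494}$ ($F = \sqrt{\left(3 + 14\right) + 477} = \sqrt{17 + 477} = \sqrt{494} \approx 22.226$)
$-1360 + K{\left(-22,11 \right)} F = -1360 - 7 \sqrt{494}$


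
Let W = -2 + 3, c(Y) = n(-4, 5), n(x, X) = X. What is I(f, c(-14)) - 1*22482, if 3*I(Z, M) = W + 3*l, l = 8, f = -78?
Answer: -67421/3 ≈ -22474.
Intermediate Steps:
c(Y) = 5
W = 1
I(Z, M) = 25/3 (I(Z, M) = (1 + 3*8)/3 = (1 + 24)/3 = (1/3)*25 = 25/3)
I(f, c(-14)) - 1*22482 = 25/3 - 1*22482 = 25/3 - 22482 = -67421/3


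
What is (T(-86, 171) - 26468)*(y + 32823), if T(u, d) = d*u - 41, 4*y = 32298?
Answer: -3371180925/2 ≈ -1.6856e+9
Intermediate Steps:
y = 16149/2 (y = (¼)*32298 = 16149/2 ≈ 8074.5)
T(u, d) = -41 + d*u
(T(-86, 171) - 26468)*(y + 32823) = ((-41 + 171*(-86)) - 26468)*(16149/2 + 32823) = ((-41 - 14706) - 26468)*(81795/2) = (-14747 - 26468)*(81795/2) = -41215*81795/2 = -3371180925/2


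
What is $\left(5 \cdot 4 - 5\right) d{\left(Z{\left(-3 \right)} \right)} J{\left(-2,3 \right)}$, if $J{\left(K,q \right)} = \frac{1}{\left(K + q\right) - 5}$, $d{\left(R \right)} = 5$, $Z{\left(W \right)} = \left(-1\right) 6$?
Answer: $- \frac{75}{4} \approx -18.75$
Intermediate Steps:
$Z{\left(W \right)} = -6$
$J{\left(K,q \right)} = \frac{1}{-5 + K + q}$
$\left(5 \cdot 4 - 5\right) d{\left(Z{\left(-3 \right)} \right)} J{\left(-2,3 \right)} = \frac{\left(5 \cdot 4 - 5\right) 5}{-5 - 2 + 3} = \frac{\left(20 - 5\right) 5}{-4} = 15 \cdot 5 \left(- \frac{1}{4}\right) = 75 \left(- \frac{1}{4}\right) = - \frac{75}{4}$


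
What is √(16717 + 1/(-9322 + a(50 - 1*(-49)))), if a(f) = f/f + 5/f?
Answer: √14234723589950866/922774 ≈ 129.29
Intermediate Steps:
a(f) = 1 + 5/f
√(16717 + 1/(-9322 + a(50 - 1*(-49)))) = √(16717 + 1/(-9322 + (5 + (50 - 1*(-49)))/(50 - 1*(-49)))) = √(16717 + 1/(-9322 + (5 + (50 + 49))/(50 + 49))) = √(16717 + 1/(-9322 + (5 + 99)/99)) = √(16717 + 1/(-9322 + (1/99)*104)) = √(16717 + 1/(-9322 + 104/99)) = √(16717 + 1/(-922774/99)) = √(16717 - 99/922774) = √(15426012859/922774) = √14234723589950866/922774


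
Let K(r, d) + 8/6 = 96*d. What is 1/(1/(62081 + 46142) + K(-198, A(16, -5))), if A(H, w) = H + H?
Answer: 324669/996950279 ≈ 0.00032566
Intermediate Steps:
A(H, w) = 2*H
K(r, d) = -4/3 + 96*d
1/(1/(62081 + 46142) + K(-198, A(16, -5))) = 1/(1/(62081 + 46142) + (-4/3 + 96*(2*16))) = 1/(1/108223 + (-4/3 + 96*32)) = 1/(1/108223 + (-4/3 + 3072)) = 1/(1/108223 + 9212/3) = 1/(996950279/324669) = 324669/996950279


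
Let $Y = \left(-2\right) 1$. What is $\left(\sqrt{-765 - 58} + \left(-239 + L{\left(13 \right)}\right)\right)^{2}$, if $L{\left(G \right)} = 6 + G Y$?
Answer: $\left(259 - i \sqrt{823}\right)^{2} \approx 66258.0 - 14860.0 i$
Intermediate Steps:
$Y = -2$
$L{\left(G \right)} = 6 - 2 G$ ($L{\left(G \right)} = 6 + G \left(-2\right) = 6 - 2 G$)
$\left(\sqrt{-765 - 58} + \left(-239 + L{\left(13 \right)}\right)\right)^{2} = \left(\sqrt{-765 - 58} + \left(-239 + \left(6 - 26\right)\right)\right)^{2} = \left(\sqrt{-823} + \left(-239 + \left(6 - 26\right)\right)\right)^{2} = \left(i \sqrt{823} - 259\right)^{2} = \left(-259 + i \sqrt{823}\right)^{2}$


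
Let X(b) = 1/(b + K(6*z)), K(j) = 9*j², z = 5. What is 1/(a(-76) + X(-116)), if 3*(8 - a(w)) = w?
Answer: 23952/798403 ≈ 0.030000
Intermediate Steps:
a(w) = 8 - w/3
X(b) = 1/(8100 + b) (X(b) = 1/(b + 9*(6*5)²) = 1/(b + 9*30²) = 1/(b + 9*900) = 1/(b + 8100) = 1/(8100 + b))
1/(a(-76) + X(-116)) = 1/((8 - ⅓*(-76)) + 1/(8100 - 116)) = 1/((8 + 76/3) + 1/7984) = 1/(100/3 + 1/7984) = 1/(798403/23952) = 23952/798403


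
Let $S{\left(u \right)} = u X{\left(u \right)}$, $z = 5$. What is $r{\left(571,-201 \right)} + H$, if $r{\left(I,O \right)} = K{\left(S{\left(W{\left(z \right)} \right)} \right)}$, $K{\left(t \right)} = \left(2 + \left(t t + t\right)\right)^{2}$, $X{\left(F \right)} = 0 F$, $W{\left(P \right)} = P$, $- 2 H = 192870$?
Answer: $-96431$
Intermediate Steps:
$H = -96435$ ($H = \left(- \frac{1}{2}\right) 192870 = -96435$)
$X{\left(F \right)} = 0$
$S{\left(u \right)} = 0$ ($S{\left(u \right)} = u 0 = 0$)
$K{\left(t \right)} = \left(2 + t + t^{2}\right)^{2}$ ($K{\left(t \right)} = \left(2 + \left(t^{2} + t\right)\right)^{2} = \left(2 + \left(t + t^{2}\right)\right)^{2} = \left(2 + t + t^{2}\right)^{2}$)
$r{\left(I,O \right)} = 4$ ($r{\left(I,O \right)} = \left(2 + 0 + 0^{2}\right)^{2} = \left(2 + 0 + 0\right)^{2} = 2^{2} = 4$)
$r{\left(571,-201 \right)} + H = 4 - 96435 = -96431$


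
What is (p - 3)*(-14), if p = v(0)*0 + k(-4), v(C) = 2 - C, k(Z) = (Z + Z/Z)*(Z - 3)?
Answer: -252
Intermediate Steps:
k(Z) = (1 + Z)*(-3 + Z) (k(Z) = (Z + 1)*(-3 + Z) = (1 + Z)*(-3 + Z))
p = 21 (p = (2 - 1*0)*0 + (-3 + (-4)² - 2*(-4)) = (2 + 0)*0 + (-3 + 16 + 8) = 2*0 + 21 = 0 + 21 = 21)
(p - 3)*(-14) = (21 - 3)*(-14) = 18*(-14) = -252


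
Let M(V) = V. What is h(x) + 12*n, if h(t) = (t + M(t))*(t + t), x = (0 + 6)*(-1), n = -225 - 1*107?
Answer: -3840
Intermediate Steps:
n = -332 (n = -225 - 107 = -332)
x = -6 (x = 6*(-1) = -6)
h(t) = 4*t² (h(t) = (t + t)*(t + t) = (2*t)*(2*t) = 4*t²)
h(x) + 12*n = 4*(-6)² + 12*(-332) = 4*36 - 3984 = 144 - 3984 = -3840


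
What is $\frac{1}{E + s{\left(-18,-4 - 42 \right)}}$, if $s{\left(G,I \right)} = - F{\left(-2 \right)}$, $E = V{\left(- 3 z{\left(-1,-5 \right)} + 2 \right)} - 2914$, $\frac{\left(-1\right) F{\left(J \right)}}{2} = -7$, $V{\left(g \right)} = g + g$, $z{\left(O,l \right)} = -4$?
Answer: $- \frac{1}{2900} \approx -0.00034483$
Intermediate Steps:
$V{\left(g \right)} = 2 g$
$F{\left(J \right)} = 14$ ($F{\left(J \right)} = \left(-2\right) \left(-7\right) = 14$)
$E = -2886$ ($E = 2 \left(\left(-3\right) \left(-4\right) + 2\right) - 2914 = 2 \left(12 + 2\right) - 2914 = 2 \cdot 14 - 2914 = 28 - 2914 = -2886$)
$s{\left(G,I \right)} = -14$ ($s{\left(G,I \right)} = \left(-1\right) 14 = -14$)
$\frac{1}{E + s{\left(-18,-4 - 42 \right)}} = \frac{1}{-2886 - 14} = \frac{1}{-2900} = - \frac{1}{2900}$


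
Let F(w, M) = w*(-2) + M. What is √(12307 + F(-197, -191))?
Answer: 3*√1390 ≈ 111.85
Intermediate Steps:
F(w, M) = M - 2*w (F(w, M) = -2*w + M = M - 2*w)
√(12307 + F(-197, -191)) = √(12307 + (-191 - 2*(-197))) = √(12307 + (-191 + 394)) = √(12307 + 203) = √12510 = 3*√1390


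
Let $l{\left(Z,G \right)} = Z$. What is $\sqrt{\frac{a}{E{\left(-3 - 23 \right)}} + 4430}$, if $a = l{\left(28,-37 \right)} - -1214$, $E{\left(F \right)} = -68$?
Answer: $\frac{\sqrt{5099966}}{34} \approx 66.421$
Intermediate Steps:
$a = 1242$ ($a = 28 - -1214 = 28 + 1214 = 1242$)
$\sqrt{\frac{a}{E{\left(-3 - 23 \right)}} + 4430} = \sqrt{\frac{1242}{-68} + 4430} = \sqrt{1242 \left(- \frac{1}{68}\right) + 4430} = \sqrt{- \frac{621}{34} + 4430} = \sqrt{\frac{149999}{34}} = \frac{\sqrt{5099966}}{34}$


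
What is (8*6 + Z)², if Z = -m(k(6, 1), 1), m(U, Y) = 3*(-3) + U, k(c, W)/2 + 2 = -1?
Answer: 3969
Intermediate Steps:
k(c, W) = -6 (k(c, W) = -4 + 2*(-1) = -4 - 2 = -6)
m(U, Y) = -9 + U
Z = 15 (Z = -(-9 - 6) = -1*(-15) = 15)
(8*6 + Z)² = (8*6 + 15)² = (48 + 15)² = 63² = 3969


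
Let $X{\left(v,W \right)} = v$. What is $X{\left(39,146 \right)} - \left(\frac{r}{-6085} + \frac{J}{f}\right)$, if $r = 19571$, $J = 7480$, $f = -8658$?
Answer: $\frac{1134817394}{26341965} \approx 43.08$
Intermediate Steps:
$X{\left(39,146 \right)} - \left(\frac{r}{-6085} + \frac{J}{f}\right) = 39 - \left(\frac{19571}{-6085} + \frac{7480}{-8658}\right) = 39 - \left(19571 \left(- \frac{1}{6085}\right) + 7480 \left(- \frac{1}{8658}\right)\right) = 39 - \left(- \frac{19571}{6085} - \frac{3740}{4329}\right) = 39 - - \frac{107480759}{26341965} = 39 + \frac{107480759}{26341965} = \frac{1134817394}{26341965}$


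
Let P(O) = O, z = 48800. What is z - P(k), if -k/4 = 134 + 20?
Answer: 49416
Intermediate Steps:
k = -616 (k = -4*(134 + 20) = -4*154 = -616)
z - P(k) = 48800 - 1*(-616) = 48800 + 616 = 49416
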